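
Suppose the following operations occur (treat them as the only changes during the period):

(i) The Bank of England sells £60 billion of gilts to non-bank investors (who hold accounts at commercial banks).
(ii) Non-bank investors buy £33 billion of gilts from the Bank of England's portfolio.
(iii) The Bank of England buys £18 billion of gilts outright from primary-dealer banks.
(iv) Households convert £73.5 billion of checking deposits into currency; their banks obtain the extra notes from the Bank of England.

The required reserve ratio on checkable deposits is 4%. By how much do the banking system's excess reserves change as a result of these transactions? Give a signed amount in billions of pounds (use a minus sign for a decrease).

Asset sale (to non-banks) £60 billion: reserves −£60B, deposits −£60B.
Asset sale (to non-banks) £33 billion: reserves −£33B, deposits −£33B.
OMO purchase (from banks) £18 billion: reserves +£18B, deposits 0.
Currency withdrawal £73.5 billion: reserves −£73.5B, deposits −£73.5B.
Totals: Δreserves = −£148.5B, Δdeposits = −£166.5B.
Δrequired reserves = 4% × −£166.5B = −£6.66B.
Δexcess reserves = Δreserves − Δrequired = −£148.5B − (−£6.66B) = -£141.84 billion.

-£141.84 billion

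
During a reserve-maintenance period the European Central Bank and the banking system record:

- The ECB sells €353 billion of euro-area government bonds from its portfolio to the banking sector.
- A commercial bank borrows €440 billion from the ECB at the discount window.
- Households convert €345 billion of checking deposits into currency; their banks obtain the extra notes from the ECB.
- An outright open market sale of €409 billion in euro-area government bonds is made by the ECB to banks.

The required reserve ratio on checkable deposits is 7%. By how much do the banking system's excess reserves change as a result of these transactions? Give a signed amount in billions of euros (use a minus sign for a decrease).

-€642.85 billion

OMO sale (to banks) €353 billion: reserves −€353B, deposits 0.
Discount-window loan €440 billion: reserves +€440B, deposits 0.
Currency withdrawal €345 billion: reserves −€345B, deposits −€345B.
OMO sale (to banks) €409 billion: reserves −€409B, deposits 0.
Totals: Δreserves = −€667B, Δdeposits = −€345B.
Δrequired reserves = 7% × −€345B = −€24.15B.
Δexcess reserves = Δreserves − Δrequired = −€667B − (−€24.15B) = -€642.85 billion.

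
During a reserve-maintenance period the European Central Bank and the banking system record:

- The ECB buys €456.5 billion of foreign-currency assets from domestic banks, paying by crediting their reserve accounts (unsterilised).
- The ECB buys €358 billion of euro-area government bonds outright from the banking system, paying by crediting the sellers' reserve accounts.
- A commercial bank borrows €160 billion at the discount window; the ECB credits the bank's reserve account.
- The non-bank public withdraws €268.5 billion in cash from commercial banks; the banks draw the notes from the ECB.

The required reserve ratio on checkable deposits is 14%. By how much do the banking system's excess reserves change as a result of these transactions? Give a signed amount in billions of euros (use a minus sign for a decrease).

+€743.59 billion

FX purchase €456.5 billion: reserves +€456.5B, deposits 0.
OMO purchase (from banks) €358 billion: reserves +€358B, deposits 0.
Discount-window loan €160 billion: reserves +€160B, deposits 0.
Currency withdrawal €268.5 billion: reserves −€268.5B, deposits −€268.5B.
Totals: Δreserves = +€706B, Δdeposits = −€268.5B.
Δrequired reserves = 14% × −€268.5B = −€37.59B.
Δexcess reserves = Δreserves − Δrequired = +€706B − (−€37.59B) = +€743.59 billion.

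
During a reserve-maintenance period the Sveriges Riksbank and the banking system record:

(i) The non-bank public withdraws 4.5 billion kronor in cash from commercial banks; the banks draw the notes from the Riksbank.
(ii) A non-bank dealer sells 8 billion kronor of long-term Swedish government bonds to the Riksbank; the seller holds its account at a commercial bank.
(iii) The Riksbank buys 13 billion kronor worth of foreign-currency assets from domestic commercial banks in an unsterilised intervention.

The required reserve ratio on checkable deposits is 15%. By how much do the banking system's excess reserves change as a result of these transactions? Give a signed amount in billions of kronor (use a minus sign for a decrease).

Currency withdrawal 4.5 billion kronor: reserves −4.5B, deposits −4.5B.
Asset purchase (from non-banks) 8 billion kronor: reserves +8B, deposits +8B.
FX purchase 13 billion kronor: reserves +13B, deposits 0.
Totals: Δreserves = +16.5B, Δdeposits = +3.5B.
Δrequired reserves = 15% × +3.5B = +0.525B.
Δexcess reserves = Δreserves − Δrequired = +16.5B − (+0.525B) = +15.975 billion.

+15.975 billion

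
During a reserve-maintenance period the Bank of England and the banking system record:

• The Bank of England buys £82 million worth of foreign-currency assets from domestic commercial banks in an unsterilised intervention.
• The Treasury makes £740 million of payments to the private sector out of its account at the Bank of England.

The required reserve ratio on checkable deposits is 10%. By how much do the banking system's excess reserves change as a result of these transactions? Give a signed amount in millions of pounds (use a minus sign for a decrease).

+£748 million

FX purchase £82 million: reserves +£82M, deposits 0.
Government spending £740 million: reserves +£740M, deposits +£740M.
Totals: Δreserves = +£822M, Δdeposits = +£740M.
Δrequired reserves = 10% × +£740M = +£74M.
Δexcess reserves = Δreserves − Δrequired = +£822M − (+£74M) = +£748 million.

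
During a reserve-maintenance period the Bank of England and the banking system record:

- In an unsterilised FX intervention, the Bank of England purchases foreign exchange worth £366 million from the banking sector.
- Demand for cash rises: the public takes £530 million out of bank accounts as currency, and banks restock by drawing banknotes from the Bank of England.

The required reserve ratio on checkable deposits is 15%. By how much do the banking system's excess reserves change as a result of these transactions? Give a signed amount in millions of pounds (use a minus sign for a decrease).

-£84.5 million

FX purchase £366 million: reserves +£366M, deposits 0.
Currency withdrawal £530 million: reserves −£530M, deposits −£530M.
Totals: Δreserves = −£164M, Δdeposits = −£530M.
Δrequired reserves = 15% × −£530M = −£79.5M.
Δexcess reserves = Δreserves − Δrequired = −£164M − (−£79.5M) = -£84.5 million.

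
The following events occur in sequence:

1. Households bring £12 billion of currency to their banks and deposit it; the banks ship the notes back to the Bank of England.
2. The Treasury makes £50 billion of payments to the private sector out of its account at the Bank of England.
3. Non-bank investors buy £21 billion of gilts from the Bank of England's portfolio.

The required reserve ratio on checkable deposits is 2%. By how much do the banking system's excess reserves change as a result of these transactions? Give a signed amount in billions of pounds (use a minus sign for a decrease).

Currency deposit £12 billion: reserves +£12B, deposits +£12B.
Government spending £50 billion: reserves +£50B, deposits +£50B.
Asset sale (to non-banks) £21 billion: reserves −£21B, deposits −£21B.
Totals: Δreserves = +£41B, Δdeposits = +£41B.
Δrequired reserves = 2% × +£41B = +£0.82B.
Δexcess reserves = Δreserves − Δrequired = +£41B − (+£0.82B) = +£40.18 billion.

+£40.18 billion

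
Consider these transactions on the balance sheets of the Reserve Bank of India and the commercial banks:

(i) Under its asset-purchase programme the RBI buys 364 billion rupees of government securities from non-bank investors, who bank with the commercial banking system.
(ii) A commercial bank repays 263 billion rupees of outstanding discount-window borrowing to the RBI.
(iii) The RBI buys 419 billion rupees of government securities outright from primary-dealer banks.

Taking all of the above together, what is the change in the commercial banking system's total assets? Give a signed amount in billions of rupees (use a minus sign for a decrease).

Asset purchase (from non-banks) 364 billion rupees: bank balance sheets expand → +364B.
Discount-window repayment 263 billion rupees: bank balance sheets shrink → −263B.
OMO purchase (from banks) 419 billion rupees: just an asset swap on bank balance sheets → 0.
Net: 364 − 263 + 0 = +101 billion.

+101 billion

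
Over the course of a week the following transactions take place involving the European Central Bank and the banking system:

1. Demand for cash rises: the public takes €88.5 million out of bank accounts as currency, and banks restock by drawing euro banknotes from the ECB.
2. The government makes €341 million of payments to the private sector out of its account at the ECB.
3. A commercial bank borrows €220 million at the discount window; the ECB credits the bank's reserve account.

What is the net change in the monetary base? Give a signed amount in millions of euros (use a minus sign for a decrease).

ECB balance sheet:
  Assets:      Loans to banks +€220M
  Liabilities: Bank reserves +€472.5M, Currency in circulation +€88.5M, Government deposits −€341M
Monetary base = currency + reserves: +€88.5M + (+€472.5M) = +€561 million.

+€561 million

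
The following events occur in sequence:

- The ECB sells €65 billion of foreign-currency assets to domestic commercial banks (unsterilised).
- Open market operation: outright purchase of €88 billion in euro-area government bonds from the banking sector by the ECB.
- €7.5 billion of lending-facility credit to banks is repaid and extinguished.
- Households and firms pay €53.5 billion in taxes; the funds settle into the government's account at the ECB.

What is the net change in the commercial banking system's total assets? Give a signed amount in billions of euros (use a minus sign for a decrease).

-€61 billion

ECB balance sheet:
  Assets:      Securities +€88B, Loans to banks −€7.5B, Foreign assets −€65B
  Liabilities: Bank reserves −€38B, Government deposits +€53.5B
Commercial banking system:
  Assets:      Reserves at CB −€38B, Securities −€88B, Foreign assets +€65B
  Liabilities: Checkable deposits −€53.5B, Borrowings from CB −€7.5B
Change in total bank assets = -€61 billion.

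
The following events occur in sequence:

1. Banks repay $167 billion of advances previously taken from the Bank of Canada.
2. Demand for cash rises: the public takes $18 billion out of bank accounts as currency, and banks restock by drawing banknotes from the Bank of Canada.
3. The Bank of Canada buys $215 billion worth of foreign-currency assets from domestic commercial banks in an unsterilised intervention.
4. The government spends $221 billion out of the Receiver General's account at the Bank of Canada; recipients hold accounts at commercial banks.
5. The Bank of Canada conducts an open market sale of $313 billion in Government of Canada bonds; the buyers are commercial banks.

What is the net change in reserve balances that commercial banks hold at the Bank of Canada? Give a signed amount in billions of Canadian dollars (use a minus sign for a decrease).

-$62 billion

Bank of Canada balance sheet:
  Assets:      Securities −$313B, Loans to banks −$167B, Foreign assets +$215B
  Liabilities: Bank reserves −$62B, Currency in circulation +$18B, Government deposits −$221B
Commercial banking system:
  Assets:      Reserves at CB −$62B, Securities +$313B, Foreign assets −$215B
  Liabilities: Checkable deposits +$203B, Borrowings from CB −$167B
So the change in reserve balances that commercial banks hold at the Bank of Canada is -$62 billion.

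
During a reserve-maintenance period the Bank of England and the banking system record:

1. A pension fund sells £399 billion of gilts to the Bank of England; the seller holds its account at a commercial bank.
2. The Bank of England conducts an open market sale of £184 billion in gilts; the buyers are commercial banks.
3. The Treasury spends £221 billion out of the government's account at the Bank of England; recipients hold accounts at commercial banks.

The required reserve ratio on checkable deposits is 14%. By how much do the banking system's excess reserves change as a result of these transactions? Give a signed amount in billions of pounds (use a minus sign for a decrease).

Asset purchase (from non-banks) £399 billion: reserves +£399B, deposits +£399B.
OMO sale (to banks) £184 billion: reserves −£184B, deposits 0.
Government spending £221 billion: reserves +£221B, deposits +£221B.
Totals: Δreserves = +£436B, Δdeposits = +£620B.
Δrequired reserves = 14% × +£620B = +£86.8B.
Δexcess reserves = Δreserves − Δrequired = +£436B − (+£86.8B) = +£349.2 billion.

+£349.2 billion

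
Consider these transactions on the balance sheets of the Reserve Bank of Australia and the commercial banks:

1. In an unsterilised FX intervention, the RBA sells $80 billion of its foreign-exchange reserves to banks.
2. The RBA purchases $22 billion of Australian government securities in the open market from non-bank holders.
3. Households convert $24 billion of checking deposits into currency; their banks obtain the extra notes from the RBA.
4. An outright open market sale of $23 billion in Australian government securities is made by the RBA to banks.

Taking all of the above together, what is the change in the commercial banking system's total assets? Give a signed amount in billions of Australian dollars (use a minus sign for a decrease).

FX sale $80 billion: just an asset swap on bank balance sheets → 0.
Asset purchase (from non-banks) $22 billion: bank balance sheets expand → +$22B.
Currency withdrawal $24 billion: bank balance sheets shrink → −$24B.
OMO sale (to banks) $23 billion: just an asset swap on bank balance sheets → 0.
Net: 0 + 22 − 24 + 0 = -$2 billion.

-$2 billion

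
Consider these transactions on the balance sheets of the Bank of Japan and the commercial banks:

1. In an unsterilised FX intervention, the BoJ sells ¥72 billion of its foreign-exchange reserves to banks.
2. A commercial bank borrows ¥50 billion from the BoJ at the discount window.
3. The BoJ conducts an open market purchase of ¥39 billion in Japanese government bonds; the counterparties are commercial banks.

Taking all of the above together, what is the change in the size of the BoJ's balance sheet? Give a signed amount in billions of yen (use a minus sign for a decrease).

FX sale ¥72 billion: a BoJ asset is shed → −¥72B.
Discount-window loan ¥50 billion: a BoJ asset is acquired → +¥50B.
OMO purchase (from banks) ¥39 billion: a BoJ asset is acquired → +¥39B.
Net: −72 + 50 + 39 = +¥17 billion.

+¥17 billion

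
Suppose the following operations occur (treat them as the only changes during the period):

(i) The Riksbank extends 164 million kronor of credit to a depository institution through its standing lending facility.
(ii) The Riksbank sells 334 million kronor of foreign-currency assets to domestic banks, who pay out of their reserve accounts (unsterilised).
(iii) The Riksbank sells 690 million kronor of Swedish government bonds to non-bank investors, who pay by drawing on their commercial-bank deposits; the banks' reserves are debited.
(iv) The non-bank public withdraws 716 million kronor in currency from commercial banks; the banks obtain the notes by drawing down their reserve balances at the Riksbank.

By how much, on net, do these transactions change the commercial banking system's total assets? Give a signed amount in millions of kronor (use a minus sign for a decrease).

-1242 million

Discount-window loan 164 million kronor: bank balance sheets expand → +164M.
FX sale 334 million kronor: just an asset swap on bank balance sheets → 0.
Asset sale (to non-banks) 690 million kronor: bank balance sheets shrink → −690M.
Currency withdrawal 716 million kronor: bank balance sheets shrink → −716M.
Net: 164 + 0 − 690 − 716 = -1242 million.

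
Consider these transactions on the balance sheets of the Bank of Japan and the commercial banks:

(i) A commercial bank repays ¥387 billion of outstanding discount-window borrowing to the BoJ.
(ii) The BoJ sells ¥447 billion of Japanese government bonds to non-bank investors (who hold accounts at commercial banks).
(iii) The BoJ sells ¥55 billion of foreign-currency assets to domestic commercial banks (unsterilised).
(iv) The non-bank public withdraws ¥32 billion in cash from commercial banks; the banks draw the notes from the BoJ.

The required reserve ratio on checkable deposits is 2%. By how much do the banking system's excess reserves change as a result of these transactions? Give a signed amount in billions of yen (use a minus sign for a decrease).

-¥911.42 billion

Discount-window repayment ¥387 billion: reserves −¥387B, deposits 0.
Asset sale (to non-banks) ¥447 billion: reserves −¥447B, deposits −¥447B.
FX sale ¥55 billion: reserves −¥55B, deposits 0.
Currency withdrawal ¥32 billion: reserves −¥32B, deposits −¥32B.
Totals: Δreserves = −¥921B, Δdeposits = −¥479B.
Δrequired reserves = 2% × −¥479B = −¥9.58B.
Δexcess reserves = Δreserves − Δrequired = −¥921B − (−¥9.58B) = -¥911.42 billion.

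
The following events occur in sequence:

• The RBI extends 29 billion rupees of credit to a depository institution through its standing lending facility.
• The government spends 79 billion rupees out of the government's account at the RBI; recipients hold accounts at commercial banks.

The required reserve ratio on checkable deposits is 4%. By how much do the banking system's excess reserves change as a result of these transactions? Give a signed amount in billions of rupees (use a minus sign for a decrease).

+104.84 billion

Discount-window loan 29 billion rupees: reserves +29B, deposits 0.
Government spending 79 billion rupees: reserves +79B, deposits +79B.
Totals: Δreserves = +108B, Δdeposits = +79B.
Δrequired reserves = 4% × +79B = +3.16B.
Δexcess reserves = Δreserves − Δrequired = +108B − (+3.16B) = +104.84 billion.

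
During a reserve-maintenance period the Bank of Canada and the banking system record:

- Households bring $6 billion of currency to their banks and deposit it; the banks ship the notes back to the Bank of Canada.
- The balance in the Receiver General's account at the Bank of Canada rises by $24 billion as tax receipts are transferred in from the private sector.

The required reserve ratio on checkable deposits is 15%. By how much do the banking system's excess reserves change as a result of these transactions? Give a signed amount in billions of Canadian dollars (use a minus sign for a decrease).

-$15.3 billion

Currency deposit $6 billion: reserves +$6B, deposits +$6B.
Government account inflow $24 billion: reserves −$24B, deposits −$24B.
Totals: Δreserves = −$18B, Δdeposits = −$18B.
Δrequired reserves = 15% × −$18B = −$2.7B.
Δexcess reserves = Δreserves − Δrequired = −$18B − (−$2.7B) = -$15.3 billion.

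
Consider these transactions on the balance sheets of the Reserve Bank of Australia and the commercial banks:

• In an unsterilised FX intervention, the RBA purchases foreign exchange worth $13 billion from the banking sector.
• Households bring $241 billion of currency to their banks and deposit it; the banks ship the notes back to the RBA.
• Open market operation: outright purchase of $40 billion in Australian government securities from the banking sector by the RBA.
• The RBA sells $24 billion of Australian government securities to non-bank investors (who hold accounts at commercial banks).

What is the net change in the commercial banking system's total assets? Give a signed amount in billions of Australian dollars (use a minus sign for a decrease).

+$217 billion

FX purchase $13 billion: just an asset swap on bank balance sheets → 0.
Currency deposit $241 billion: bank balance sheets expand → +$241B.
OMO purchase (from banks) $40 billion: just an asset swap on bank balance sheets → 0.
Asset sale (to non-banks) $24 billion: bank balance sheets shrink → −$24B.
Net: 0 + 241 + 0 − 24 = +$217 billion.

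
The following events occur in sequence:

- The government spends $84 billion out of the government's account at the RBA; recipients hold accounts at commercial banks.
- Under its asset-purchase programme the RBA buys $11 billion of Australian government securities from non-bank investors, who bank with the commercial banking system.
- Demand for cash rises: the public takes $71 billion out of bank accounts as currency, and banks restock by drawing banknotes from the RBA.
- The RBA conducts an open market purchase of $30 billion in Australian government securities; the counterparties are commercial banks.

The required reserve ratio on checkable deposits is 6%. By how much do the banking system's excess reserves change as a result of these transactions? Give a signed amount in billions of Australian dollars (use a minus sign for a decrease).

Government spending $84 billion: reserves +$84B, deposits +$84B.
Asset purchase (from non-banks) $11 billion: reserves +$11B, deposits +$11B.
Currency withdrawal $71 billion: reserves −$71B, deposits −$71B.
OMO purchase (from banks) $30 billion: reserves +$30B, deposits 0.
Totals: Δreserves = +$54B, Δdeposits = +$24B.
Δrequired reserves = 6% × +$24B = +$1.44B.
Δexcess reserves = Δreserves − Δrequired = +$54B − (+$1.44B) = +$52.56 billion.

+$52.56 billion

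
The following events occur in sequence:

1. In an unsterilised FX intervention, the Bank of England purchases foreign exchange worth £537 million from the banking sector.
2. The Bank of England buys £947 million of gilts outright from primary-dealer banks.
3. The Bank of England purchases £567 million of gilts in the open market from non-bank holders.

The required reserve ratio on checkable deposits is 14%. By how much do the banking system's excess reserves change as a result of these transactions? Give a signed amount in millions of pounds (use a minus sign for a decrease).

FX purchase £537 million: reserves +£537M, deposits 0.
OMO purchase (from banks) £947 million: reserves +£947M, deposits 0.
Asset purchase (from non-banks) £567 million: reserves +£567M, deposits +£567M.
Totals: Δreserves = +£2051M, Δdeposits = +£567M.
Δrequired reserves = 14% × +£567M = +£79.38M.
Δexcess reserves = Δreserves − Δrequired = +£2051M − (+£79.38M) = +£1971.62 million.

+£1971.62 million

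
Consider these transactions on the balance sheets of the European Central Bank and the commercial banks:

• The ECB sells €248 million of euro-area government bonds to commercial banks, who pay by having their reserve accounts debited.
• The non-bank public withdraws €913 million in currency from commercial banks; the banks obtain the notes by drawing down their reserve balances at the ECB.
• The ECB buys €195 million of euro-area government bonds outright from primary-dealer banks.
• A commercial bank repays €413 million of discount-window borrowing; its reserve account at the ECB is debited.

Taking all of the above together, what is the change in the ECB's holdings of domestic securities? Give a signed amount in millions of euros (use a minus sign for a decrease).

-€53 million

ECB balance sheet:
  Assets:      Securities −€53M, Loans to banks −€413M
  Liabilities: Bank reserves −€1379M, Currency in circulation +€913M
Commercial banking system:
  Assets:      Reserves at CB −€1379M, Securities +€53M
  Liabilities: Checkable deposits −€913M, Borrowings from CB −€413M
So the change in the ECB's holdings of domestic securities is -€53 million.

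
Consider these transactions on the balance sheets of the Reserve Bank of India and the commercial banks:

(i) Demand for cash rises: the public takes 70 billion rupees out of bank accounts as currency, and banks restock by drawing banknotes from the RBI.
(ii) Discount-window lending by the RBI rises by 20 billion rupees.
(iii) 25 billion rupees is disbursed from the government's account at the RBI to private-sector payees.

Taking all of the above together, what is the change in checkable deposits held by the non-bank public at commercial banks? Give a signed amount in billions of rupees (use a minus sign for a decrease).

-45 billion

RBI balance sheet:
  Assets:      Loans to banks +20B
  Liabilities: Bank reserves −25B, Currency in circulation +70B, Government deposits −25B
Commercial banking system:
  Assets:      Reserves at CB −25B
  Liabilities: Checkable deposits −45B, Borrowings from CB +20B
So the change in checkable deposits held by the non-bank public at commercial banks is -45 billion.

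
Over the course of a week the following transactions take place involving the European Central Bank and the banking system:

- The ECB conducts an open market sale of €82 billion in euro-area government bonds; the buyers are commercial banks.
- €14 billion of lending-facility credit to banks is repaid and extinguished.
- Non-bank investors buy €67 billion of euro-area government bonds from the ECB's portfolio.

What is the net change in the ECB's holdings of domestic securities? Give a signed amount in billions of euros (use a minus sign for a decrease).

OMO sale (to banks) €82 billion: securities removed from the ECB's portfolio → −€82B.
Discount-window repayment €14 billion: the ECB's securities portfolio is untouched → 0.
Asset sale (to non-banks) €67 billion: securities removed from the ECB's portfolio → −€67B.
Net: −82 + 0 − 67 = -€149 billion.

-€149 billion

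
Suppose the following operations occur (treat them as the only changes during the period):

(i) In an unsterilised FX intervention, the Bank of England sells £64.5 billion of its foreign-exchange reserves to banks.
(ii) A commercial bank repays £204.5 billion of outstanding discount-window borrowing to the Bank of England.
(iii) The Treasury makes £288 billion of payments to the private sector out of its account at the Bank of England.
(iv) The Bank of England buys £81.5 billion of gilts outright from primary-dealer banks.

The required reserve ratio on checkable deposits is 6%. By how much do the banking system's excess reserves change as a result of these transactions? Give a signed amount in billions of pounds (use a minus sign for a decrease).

FX sale £64.5 billion: reserves −£64.5B, deposits 0.
Discount-window repayment £204.5 billion: reserves −£204.5B, deposits 0.
Government spending £288 billion: reserves +£288B, deposits +£288B.
OMO purchase (from banks) £81.5 billion: reserves +£81.5B, deposits 0.
Totals: Δreserves = +£100.5B, Δdeposits = +£288B.
Δrequired reserves = 6% × +£288B = +£17.28B.
Δexcess reserves = Δreserves − Δrequired = +£100.5B − (+£17.28B) = +£83.22 billion.

+£83.22 billion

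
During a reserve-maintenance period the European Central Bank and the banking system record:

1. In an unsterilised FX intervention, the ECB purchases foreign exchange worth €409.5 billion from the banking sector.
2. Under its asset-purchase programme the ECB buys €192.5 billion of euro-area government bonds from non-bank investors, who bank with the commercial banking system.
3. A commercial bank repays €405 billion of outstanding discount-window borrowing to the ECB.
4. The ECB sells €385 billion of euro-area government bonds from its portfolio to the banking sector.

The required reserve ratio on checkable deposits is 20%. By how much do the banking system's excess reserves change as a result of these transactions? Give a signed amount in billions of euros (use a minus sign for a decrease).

FX purchase €409.5 billion: reserves +€409.5B, deposits 0.
Asset purchase (from non-banks) €192.5 billion: reserves +€192.5B, deposits +€192.5B.
Discount-window repayment €405 billion: reserves −€405B, deposits 0.
OMO sale (to banks) €385 billion: reserves −€385B, deposits 0.
Totals: Δreserves = −€188B, Δdeposits = +€192.5B.
Δrequired reserves = 20% × +€192.5B = +€38.5B.
Δexcess reserves = Δreserves − Δrequired = −€188B − (+€38.5B) = -€226.5 billion.

-€226.5 billion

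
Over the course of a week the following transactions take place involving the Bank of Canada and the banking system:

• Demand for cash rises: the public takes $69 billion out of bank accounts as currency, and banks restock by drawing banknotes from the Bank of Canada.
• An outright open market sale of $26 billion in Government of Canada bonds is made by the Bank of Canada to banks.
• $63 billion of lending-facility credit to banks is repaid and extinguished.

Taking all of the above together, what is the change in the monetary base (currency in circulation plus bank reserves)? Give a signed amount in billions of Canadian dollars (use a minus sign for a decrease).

Bank of Canada balance sheet:
  Assets:      Securities −$26B, Loans to banks −$63B
  Liabilities: Bank reserves −$158B, Currency in circulation +$69B
Commercial banking system:
  Assets:      Reserves at CB −$158B, Securities +$26B
  Liabilities: Checkable deposits −$69B, Borrowings from CB −$63B
Monetary base = currency + reserves: +$69B + (−$158B) = -$89 billion.

-$89 billion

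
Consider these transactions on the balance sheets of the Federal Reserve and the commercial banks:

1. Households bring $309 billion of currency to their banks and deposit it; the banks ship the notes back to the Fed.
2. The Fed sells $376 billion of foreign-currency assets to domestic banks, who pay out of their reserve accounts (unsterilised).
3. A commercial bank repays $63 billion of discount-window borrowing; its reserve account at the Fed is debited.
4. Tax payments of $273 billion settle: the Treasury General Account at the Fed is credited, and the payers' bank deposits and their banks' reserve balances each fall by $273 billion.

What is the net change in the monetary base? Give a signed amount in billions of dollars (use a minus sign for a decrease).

-$712 billion

Fed balance sheet:
  Assets:      Loans to banks −$63B, Foreign assets −$376B
  Liabilities: Bank reserves −$403B, Currency in circulation −$309B, Government deposits +$273B
Monetary base = currency + reserves: −$309B + (−$403B) = -$712 billion.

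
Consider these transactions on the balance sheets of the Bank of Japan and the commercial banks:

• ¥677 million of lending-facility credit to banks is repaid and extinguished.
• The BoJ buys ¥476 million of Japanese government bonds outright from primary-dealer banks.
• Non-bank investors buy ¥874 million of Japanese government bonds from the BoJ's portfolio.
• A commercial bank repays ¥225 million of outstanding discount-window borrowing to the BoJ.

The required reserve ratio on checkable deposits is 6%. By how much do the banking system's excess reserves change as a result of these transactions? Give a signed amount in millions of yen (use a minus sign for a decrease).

Discount-window repayment ¥677 million: reserves −¥677M, deposits 0.
OMO purchase (from banks) ¥476 million: reserves +¥476M, deposits 0.
Asset sale (to non-banks) ¥874 million: reserves −¥874M, deposits −¥874M.
Discount-window repayment ¥225 million: reserves −¥225M, deposits 0.
Totals: Δreserves = −¥1300M, Δdeposits = −¥874M.
Δrequired reserves = 6% × −¥874M = −¥52.44M.
Δexcess reserves = Δreserves − Δrequired = −¥1300M − (−¥52.44M) = -¥1247.56 million.

-¥1247.56 million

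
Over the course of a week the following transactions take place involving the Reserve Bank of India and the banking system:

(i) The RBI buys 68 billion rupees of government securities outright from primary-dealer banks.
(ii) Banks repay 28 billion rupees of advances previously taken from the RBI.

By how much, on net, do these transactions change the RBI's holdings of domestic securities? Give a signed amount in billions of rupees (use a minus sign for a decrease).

OMO purchase (from banks) 68 billion rupees: securities added to the RBI's portfolio → +68B.
Discount-window repayment 28 billion rupees: the RBI's securities portfolio is untouched → 0.
Net: 68 + 0 = +68 billion.

+68 billion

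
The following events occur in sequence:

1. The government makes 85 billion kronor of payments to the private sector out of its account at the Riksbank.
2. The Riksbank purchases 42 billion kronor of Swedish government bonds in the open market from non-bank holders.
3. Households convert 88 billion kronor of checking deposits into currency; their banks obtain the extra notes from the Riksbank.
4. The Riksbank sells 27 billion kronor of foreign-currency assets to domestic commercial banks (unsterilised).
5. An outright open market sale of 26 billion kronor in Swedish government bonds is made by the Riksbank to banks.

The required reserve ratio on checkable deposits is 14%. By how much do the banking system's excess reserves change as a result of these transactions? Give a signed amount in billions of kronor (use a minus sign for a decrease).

-19.46 billion

Government spending 85 billion kronor: reserves +85B, deposits +85B.
Asset purchase (from non-banks) 42 billion kronor: reserves +42B, deposits +42B.
Currency withdrawal 88 billion kronor: reserves −88B, deposits −88B.
FX sale 27 billion kronor: reserves −27B, deposits 0.
OMO sale (to banks) 26 billion kronor: reserves −26B, deposits 0.
Totals: Δreserves = −14B, Δdeposits = +39B.
Δrequired reserves = 14% × +39B = +5.46B.
Δexcess reserves = Δreserves − Δrequired = −14B − (+5.46B) = -19.46 billion.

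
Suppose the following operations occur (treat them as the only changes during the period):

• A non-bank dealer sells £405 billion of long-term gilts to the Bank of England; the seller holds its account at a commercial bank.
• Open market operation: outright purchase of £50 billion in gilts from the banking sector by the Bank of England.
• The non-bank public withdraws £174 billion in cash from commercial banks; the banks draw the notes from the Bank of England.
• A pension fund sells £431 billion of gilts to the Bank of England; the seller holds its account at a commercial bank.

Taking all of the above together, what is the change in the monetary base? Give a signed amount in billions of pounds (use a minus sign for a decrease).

+£886 billion

Asset purchase (from non-banks) £405 billion: Bank of England balance sheet expands → +£405B.
OMO purchase (from banks) £50 billion: Bank of England balance sheet expands → +£50B.
Currency withdrawal £174 billion: just a shift between currency and reserves — both are base money → 0.
Asset purchase (from non-banks) £431 billion: Bank of England balance sheet expands → +£431B.
Net: 405 + 50 + 0 + 431 = +£886 billion.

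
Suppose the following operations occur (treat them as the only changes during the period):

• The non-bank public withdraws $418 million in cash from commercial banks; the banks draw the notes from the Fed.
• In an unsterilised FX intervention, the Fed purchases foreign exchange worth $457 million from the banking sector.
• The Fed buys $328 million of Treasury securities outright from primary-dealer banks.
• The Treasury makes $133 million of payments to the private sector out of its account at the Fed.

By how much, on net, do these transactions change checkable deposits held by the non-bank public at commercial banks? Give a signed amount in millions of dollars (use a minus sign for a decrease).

Currency withdrawal $418 million: non-bank counterparties' bank balances fall → −$418M.
FX purchase $457 million: the counterparty is a bank, so public deposits are unchanged → 0.
OMO purchase (from banks) $328 million: the counterparty is a bank, so public deposits are unchanged → 0.
Government spending $133 million: non-bank counterparties' bank balances rise → +$133M.
Net: −418 + 0 + 0 + 133 = -$285 million.

-$285 million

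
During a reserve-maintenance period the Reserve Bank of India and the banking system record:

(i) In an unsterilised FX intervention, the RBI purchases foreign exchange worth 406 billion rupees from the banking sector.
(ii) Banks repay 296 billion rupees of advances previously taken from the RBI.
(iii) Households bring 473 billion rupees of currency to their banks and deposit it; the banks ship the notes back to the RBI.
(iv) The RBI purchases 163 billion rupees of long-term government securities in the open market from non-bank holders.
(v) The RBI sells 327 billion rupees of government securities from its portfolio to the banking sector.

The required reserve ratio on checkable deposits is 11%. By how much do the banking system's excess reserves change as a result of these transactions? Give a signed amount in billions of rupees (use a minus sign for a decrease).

FX purchase 406 billion rupees: reserves +406B, deposits 0.
Discount-window repayment 296 billion rupees: reserves −296B, deposits 0.
Currency deposit 473 billion rupees: reserves +473B, deposits +473B.
Asset purchase (from non-banks) 163 billion rupees: reserves +163B, deposits +163B.
OMO sale (to banks) 327 billion rupees: reserves −327B, deposits 0.
Totals: Δreserves = +419B, Δdeposits = +636B.
Δrequired reserves = 11% × +636B = +69.96B.
Δexcess reserves = Δreserves − Δrequired = +419B − (+69.96B) = +349.04 billion.

+349.04 billion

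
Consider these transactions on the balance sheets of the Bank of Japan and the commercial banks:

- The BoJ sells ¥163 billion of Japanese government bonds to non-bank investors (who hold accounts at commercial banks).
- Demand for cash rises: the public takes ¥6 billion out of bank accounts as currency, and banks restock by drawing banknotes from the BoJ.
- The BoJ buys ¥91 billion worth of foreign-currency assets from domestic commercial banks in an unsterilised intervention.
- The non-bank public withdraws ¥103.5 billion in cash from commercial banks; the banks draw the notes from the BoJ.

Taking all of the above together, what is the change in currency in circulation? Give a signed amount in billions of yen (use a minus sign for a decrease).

BoJ balance sheet:
  Assets:      Securities −¥163B, Foreign assets +¥91B
  Liabilities: Bank reserves −¥181.5B, Currency in circulation +¥109.5B
So the change in currency in circulation is +¥109.5 billion.

+¥109.5 billion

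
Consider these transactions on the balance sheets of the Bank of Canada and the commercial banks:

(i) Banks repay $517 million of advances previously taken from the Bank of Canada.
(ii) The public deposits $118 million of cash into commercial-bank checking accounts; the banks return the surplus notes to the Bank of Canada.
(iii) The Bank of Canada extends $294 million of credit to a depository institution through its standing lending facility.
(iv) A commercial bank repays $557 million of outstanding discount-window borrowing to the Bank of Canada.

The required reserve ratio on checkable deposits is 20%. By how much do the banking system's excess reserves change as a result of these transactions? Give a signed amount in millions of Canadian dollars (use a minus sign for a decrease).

-$685.6 million

Discount-window repayment $517 million: reserves −$517M, deposits 0.
Currency deposit $118 million: reserves +$118M, deposits +$118M.
Discount-window loan $294 million: reserves +$294M, deposits 0.
Discount-window repayment $557 million: reserves −$557M, deposits 0.
Totals: Δreserves = −$662M, Δdeposits = +$118M.
Δrequired reserves = 20% × +$118M = +$23.6M.
Δexcess reserves = Δreserves − Δrequired = −$662M − (+$23.6M) = -$685.6 million.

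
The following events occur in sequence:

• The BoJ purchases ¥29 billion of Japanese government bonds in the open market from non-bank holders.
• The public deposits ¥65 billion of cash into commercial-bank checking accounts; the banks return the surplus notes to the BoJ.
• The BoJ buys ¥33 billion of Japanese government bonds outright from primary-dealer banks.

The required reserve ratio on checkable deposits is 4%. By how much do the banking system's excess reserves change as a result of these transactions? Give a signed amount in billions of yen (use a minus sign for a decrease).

+¥123.24 billion

Asset purchase (from non-banks) ¥29 billion: reserves +¥29B, deposits +¥29B.
Currency deposit ¥65 billion: reserves +¥65B, deposits +¥65B.
OMO purchase (from banks) ¥33 billion: reserves +¥33B, deposits 0.
Totals: Δreserves = +¥127B, Δdeposits = +¥94B.
Δrequired reserves = 4% × +¥94B = +¥3.76B.
Δexcess reserves = Δreserves − Δrequired = +¥127B − (+¥3.76B) = +¥123.24 billion.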